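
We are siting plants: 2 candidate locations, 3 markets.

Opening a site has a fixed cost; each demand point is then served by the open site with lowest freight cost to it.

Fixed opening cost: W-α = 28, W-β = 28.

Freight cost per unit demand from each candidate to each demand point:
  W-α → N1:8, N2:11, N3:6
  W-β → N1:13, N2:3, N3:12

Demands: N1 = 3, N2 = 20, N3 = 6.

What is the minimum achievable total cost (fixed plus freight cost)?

Open {W-α, W-β}: assign each demand point to its cheapest open site.
  N1→W-α 3×8=24, N2→W-β 20×3=60, N3→W-α 6×6=36
  freight cost 120, fixed 56 → total 176.
Compare {W-β}: freight cost 171 + fixed 28 = 199.
Compare {W-α}: freight cost 280 + fixed 28 = 308.

176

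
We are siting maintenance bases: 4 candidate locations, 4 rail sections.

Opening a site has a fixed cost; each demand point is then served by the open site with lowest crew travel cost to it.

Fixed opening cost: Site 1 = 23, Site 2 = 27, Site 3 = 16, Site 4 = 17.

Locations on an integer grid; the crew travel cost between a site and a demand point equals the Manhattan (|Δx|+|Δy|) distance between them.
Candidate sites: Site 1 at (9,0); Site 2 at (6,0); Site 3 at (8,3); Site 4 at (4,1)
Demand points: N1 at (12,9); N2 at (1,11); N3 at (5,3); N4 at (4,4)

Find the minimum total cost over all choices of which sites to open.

Open {Site 3}: assign each demand point to its cheapest open site.
  N1→Site 3 10, N2→Site 3 15, N3→Site 3 3, N4→Site 3 5
  crew travel cost 33, fixed 16 → total 49.
Compare {Site 4}: crew travel cost 35 + fixed 17 = 52.
Compare {Site 3, Site 4}: crew travel cost 29 + fixed 33 = 62.
Compare {Site 2}: crew travel cost 41 + fixed 27 = 68.
All other subsets cost ≥ 52. Minimum total cost: 49.

49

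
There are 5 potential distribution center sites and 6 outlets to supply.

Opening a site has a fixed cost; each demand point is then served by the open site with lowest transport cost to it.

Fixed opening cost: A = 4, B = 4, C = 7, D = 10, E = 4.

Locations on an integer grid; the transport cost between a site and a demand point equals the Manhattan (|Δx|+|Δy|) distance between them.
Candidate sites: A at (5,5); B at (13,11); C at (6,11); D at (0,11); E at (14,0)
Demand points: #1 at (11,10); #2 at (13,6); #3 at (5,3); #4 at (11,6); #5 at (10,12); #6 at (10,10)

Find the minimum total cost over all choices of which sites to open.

33

Open {A, B}: assign each demand point to its cheapest open site.
  #1→B 3, #2→B 5, #3→A 2, #4→A 7, #5→B 4, #6→B 4
  transport cost 25, fixed 8 → total 33.
Compare {A, B, E}: transport cost 25 + fixed 12 = 37.
Compare {A, B, C}: transport cost 25 + fixed 15 = 40.
Compare {B}: transport cost 39 + fixed 4 = 43.
All other subsets cost ≥ 37. Minimum total cost: 33.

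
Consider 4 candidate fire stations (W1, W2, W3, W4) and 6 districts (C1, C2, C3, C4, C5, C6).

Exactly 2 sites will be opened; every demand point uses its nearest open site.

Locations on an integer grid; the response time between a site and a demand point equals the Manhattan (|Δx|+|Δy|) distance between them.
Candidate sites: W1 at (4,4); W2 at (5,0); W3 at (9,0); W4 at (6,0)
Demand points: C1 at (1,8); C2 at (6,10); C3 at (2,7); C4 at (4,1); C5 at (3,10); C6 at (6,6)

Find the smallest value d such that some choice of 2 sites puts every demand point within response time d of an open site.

Open {W1, W2}.
  Farthest demand point is C2 at response time 8 (to W1); all others are ≤ 8.
With {W1, W3} the worst case is 8.
With {W1, W4} the worst case is 8.
No size-2 selection achieves below 8.

8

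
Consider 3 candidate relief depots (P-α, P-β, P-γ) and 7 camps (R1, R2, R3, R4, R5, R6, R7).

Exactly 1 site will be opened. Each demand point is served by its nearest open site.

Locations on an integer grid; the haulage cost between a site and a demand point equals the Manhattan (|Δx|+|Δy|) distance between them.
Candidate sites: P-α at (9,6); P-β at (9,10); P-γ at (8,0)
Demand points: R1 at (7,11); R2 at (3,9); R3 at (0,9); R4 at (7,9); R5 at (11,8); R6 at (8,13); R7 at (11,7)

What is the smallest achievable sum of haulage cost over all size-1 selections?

Open {P-β}.
  R1→P-β 3, R2→P-β 7, R3→P-β 10, R4→P-β 3, R5→P-β 4, R6→P-β 4, R7→P-β 5  ⇒ total 36.
Compare {P-α}: total 48.
Compare {P-γ}: total 87.

36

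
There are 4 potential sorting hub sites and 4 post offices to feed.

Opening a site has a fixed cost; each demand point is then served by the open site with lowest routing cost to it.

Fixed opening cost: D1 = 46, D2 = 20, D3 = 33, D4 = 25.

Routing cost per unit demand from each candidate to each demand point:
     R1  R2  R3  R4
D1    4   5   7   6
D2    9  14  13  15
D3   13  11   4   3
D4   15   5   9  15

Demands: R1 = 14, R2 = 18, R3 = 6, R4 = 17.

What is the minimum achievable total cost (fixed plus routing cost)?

300

Open {D1, D3}: assign each demand point to its cheapest open site.
  R1→D1 14×4=56, R2→D1 18×5=90, R3→D3 6×4=24, R4→D3 17×3=51
  routing cost 221, fixed 79 → total 300.
Compare {D1, D2, D3}: routing cost 221 + fixed 99 = 320.
Compare {D1, D3, D4}: routing cost 221 + fixed 104 = 325.
Compare {D1}: routing cost 290 + fixed 46 = 336.
All other subsets cost ≥ 320. Minimum total cost: 300.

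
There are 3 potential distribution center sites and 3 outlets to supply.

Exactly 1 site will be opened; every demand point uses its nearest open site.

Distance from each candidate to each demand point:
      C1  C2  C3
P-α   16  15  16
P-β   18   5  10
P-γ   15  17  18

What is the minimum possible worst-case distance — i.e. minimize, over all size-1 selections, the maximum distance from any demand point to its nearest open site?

Open {P-α}.
  Farthest demand point is C1 at distance 16 (to P-α); all others are ≤ 16.
With {P-β} the worst case is 18.
With {P-γ} the worst case is 18.
No size-1 selection achieves below 16.

16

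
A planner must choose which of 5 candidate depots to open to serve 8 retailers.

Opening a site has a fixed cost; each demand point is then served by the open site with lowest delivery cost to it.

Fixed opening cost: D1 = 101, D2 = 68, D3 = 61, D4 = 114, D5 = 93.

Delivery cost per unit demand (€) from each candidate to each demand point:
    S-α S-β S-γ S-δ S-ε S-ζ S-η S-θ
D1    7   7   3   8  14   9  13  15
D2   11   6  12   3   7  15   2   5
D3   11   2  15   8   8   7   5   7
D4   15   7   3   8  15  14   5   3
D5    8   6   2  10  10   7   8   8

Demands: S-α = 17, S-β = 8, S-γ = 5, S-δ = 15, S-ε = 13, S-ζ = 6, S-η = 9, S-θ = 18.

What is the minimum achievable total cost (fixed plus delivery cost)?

Open {D2, D5}: assign each demand point to its cheapest open site.
  S-α→D5 17×8=136, S-β→D2 8×6=48, S-γ→D5 5×2=10, S-δ→D2 15×3=45, S-ε→D2 13×7=91, S-ζ→D5 6×7=42, S-η→D2 9×2=18, S-θ→D2 18×5=90
  delivery cost 480, fixed 161 → total 641.
Compare {D1, D2}: delivery cost 480 + fixed 169 = 649.
Compare {D1, D2, D3}: delivery cost 436 + fixed 230 = 666.
Compare {D2, D3, D5}: delivery cost 448 + fixed 222 = 670.
All other subsets cost ≥ 649. Minimum total cost: 641.

641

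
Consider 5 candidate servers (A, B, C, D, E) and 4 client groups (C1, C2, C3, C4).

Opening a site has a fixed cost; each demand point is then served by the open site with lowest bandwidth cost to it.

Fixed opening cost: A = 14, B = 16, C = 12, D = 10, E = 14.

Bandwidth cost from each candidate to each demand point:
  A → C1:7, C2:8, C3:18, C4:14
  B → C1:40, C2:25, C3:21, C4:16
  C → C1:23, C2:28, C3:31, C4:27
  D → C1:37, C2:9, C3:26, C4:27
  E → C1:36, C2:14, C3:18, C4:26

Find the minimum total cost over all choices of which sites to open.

Open {A}: assign each demand point to its cheapest open site.
  C1→A 7, C2→A 8, C3→A 18, C4→A 14
  bandwidth cost 47, fixed 14 → total 61.
Compare {A, D}: bandwidth cost 47 + fixed 24 = 71.
Compare {A, C}: bandwidth cost 47 + fixed 26 = 73.
Compare {A, E}: bandwidth cost 47 + fixed 28 = 75.
All other subsets cost ≥ 71. Minimum total cost: 61.

61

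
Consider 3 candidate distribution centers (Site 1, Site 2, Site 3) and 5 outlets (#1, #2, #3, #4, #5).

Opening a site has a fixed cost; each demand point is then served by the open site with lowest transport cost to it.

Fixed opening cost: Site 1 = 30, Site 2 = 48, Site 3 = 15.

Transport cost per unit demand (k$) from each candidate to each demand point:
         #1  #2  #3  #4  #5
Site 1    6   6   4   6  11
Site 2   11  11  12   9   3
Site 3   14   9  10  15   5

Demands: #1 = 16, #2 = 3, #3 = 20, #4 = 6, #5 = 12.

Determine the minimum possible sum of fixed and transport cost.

Open {Site 1, Site 3}: assign each demand point to its cheapest open site.
  #1→Site 1 16×6=96, #2→Site 1 3×6=18, #3→Site 1 20×4=80, #4→Site 1 6×6=36, #5→Site 3 12×5=60
  transport cost 290, fixed 45 → total 335.
Compare {Site 1, Site 2}: transport cost 266 + fixed 78 = 344.
Compare {Site 1, Site 2, Site 3}: transport cost 266 + fixed 93 = 359.
Compare {Site 1}: transport cost 362 + fixed 30 = 392.
All other subsets cost ≥ 344. Minimum total cost: 335.

335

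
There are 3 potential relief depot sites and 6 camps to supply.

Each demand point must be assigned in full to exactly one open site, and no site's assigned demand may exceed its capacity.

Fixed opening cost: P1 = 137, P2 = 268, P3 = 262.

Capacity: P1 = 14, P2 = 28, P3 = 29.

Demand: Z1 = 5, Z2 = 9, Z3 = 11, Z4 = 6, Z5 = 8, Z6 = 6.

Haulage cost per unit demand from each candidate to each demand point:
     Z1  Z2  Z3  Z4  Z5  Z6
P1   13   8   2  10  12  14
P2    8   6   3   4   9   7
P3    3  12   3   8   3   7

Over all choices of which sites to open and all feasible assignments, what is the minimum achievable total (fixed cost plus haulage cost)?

Open {P2, P3}; cheapest assignment that respects the capacities:
  P2 (cap 28, load 26): Z2, Z3, Z4 — cost 9×6 + 11×3 + 6×4 = 111
  P3 (cap 29, load 19): Z1, Z5, Z6 — cost 5×3 + 8×3 + 6×7 = 81
  Shipping 192, fixed 530 → total 722.
  Any other capacity-feasible assignment to {P2, P3} ships for at least 192.
Compare {P1, P2, P3}: its best feasible assignment gives total 848.
Every other set of open sites that can feasibly serve all demand totals ≥ 848 even under its best assignment. Minimum: 722.

722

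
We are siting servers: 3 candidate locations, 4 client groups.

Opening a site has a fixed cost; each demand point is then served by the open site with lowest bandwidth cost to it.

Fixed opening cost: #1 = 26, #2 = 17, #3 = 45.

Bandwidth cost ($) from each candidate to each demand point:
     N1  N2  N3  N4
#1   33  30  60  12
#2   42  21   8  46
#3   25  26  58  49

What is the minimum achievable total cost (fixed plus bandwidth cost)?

117

Open {#1, #2}: assign each demand point to its cheapest open site.
  N1→#1 33, N2→#2 21, N3→#2 8, N4→#1 12
  bandwidth cost 74, fixed 43 → total 117.
Compare {#2}: bandwidth cost 117 + fixed 17 = 134.
Compare {#1, #2, #3}: bandwidth cost 66 + fixed 88 = 154.
Compare {#1}: bandwidth cost 135 + fixed 26 = 161.
All other subsets cost ≥ 134. Minimum total cost: 117.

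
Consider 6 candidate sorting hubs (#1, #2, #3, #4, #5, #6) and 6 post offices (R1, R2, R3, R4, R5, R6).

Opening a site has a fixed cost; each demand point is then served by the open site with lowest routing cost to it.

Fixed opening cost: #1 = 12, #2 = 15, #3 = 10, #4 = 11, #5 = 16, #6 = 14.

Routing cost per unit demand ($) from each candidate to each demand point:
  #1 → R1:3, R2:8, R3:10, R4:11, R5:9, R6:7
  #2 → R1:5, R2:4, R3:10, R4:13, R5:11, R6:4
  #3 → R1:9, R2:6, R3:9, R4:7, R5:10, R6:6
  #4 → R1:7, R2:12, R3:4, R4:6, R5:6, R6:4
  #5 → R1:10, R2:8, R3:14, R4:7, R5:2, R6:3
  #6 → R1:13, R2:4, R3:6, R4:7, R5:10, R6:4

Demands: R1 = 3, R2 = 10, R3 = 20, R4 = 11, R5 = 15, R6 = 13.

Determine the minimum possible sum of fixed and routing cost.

312

Open {#2, #4, #5}: assign each demand point to its cheapest open site.
  R1→#2 3×5=15, R2→#2 10×4=40, R3→#4 20×4=80, R4→#4 11×6=66, R5→#5 15×2=30, R6→#5 13×3=39
  routing cost 270, fixed 42 → total 312.
Compare {#4, #5, #6}: routing cost 276 + fixed 41 = 317.
Compare {#1, #4, #5, #6}: routing cost 264 + fixed 53 = 317.
Compare {#1, #2, #4, #5}: routing cost 264 + fixed 54 = 318.
All other subsets cost ≥ 317. Minimum total cost: 312.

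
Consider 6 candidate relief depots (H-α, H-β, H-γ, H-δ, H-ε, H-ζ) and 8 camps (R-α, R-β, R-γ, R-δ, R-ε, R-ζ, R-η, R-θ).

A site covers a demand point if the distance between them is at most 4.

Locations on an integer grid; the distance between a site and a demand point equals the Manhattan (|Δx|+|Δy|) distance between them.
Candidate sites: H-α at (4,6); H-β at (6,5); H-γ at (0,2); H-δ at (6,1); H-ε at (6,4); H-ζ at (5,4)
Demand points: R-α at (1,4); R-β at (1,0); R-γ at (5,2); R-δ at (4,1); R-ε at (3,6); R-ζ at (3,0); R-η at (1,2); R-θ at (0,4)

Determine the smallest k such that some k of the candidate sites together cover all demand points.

3

Coverage sets (demand points within 4 of each site):
  H-α: {R-ε}
  H-β: {R-γ, R-ε}
  H-γ: {R-α, R-β, R-η, R-θ}
  H-δ: {R-γ, R-δ, R-ζ}
  H-ε: {R-γ}
  H-ζ: {R-α, R-γ, R-δ, R-ε}
No 2 sites suffice: every size-2 union leaves at least one demand point uncovered.
But {H-α, H-γ, H-δ} covers everything, so the minimum is 3.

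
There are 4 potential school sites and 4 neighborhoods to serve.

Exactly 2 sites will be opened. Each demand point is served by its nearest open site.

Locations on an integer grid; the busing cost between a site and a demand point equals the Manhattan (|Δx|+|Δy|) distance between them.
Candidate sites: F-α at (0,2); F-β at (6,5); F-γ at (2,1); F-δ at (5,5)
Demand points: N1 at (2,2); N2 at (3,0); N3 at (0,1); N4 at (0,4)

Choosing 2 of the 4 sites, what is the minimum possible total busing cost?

Open {F-α, F-γ}.
  N1→F-γ 1, N2→F-γ 2, N3→F-α 1, N4→F-α 2  ⇒ total 6.
Compare {F-α, F-β}: total 10.
Compare {F-α, F-δ}: total 10.
No size-2 selection does better; minimum is 6.

6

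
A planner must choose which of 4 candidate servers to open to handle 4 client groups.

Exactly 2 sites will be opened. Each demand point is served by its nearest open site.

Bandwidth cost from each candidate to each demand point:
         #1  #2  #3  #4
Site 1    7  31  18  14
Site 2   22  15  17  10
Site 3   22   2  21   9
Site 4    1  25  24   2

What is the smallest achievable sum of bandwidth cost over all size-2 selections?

Open {Site 3, Site 4}.
  #1→Site 4 1, #2→Site 3 2, #3→Site 3 21, #4→Site 4 2  ⇒ total 26.
Compare {Site 2, Site 4}: total 35.
Compare {Site 1, Site 3}: total 36.
No size-2 selection does better; minimum is 26.

26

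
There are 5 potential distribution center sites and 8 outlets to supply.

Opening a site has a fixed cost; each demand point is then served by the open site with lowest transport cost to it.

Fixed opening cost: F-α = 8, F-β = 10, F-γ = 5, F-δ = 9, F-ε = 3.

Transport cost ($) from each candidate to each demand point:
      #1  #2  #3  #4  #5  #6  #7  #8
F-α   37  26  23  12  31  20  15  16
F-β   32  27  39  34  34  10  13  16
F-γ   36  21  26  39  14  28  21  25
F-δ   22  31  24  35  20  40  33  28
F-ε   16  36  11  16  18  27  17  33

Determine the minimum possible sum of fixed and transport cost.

135

Open {F-β, F-γ, F-ε}: assign each demand point to its cheapest open site.
  #1→F-ε 16, #2→F-γ 21, #3→F-ε 11, #4→F-ε 16, #5→F-γ 14, #6→F-β 10, #7→F-β 13, #8→F-β 16
  transport cost 117, fixed 18 → total 135.
Compare {F-α, F-β, F-γ, F-ε}: transport cost 113 + fixed 26 = 139.
Compare {F-β, F-ε}: transport cost 127 + fixed 13 = 140.
Compare {F-α, F-γ, F-ε}: transport cost 125 + fixed 16 = 141.
All other subsets cost ≥ 139. Minimum total cost: 135.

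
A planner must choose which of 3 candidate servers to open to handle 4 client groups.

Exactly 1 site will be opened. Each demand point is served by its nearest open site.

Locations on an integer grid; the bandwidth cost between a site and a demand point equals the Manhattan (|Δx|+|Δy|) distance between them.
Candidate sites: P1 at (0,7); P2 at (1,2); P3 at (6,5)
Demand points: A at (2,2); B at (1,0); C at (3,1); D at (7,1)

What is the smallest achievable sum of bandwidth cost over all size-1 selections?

13

Open {P2}.
  A→P2 1, B→P2 2, C→P2 3, D→P2 7  ⇒ total 13.
Compare {P3}: total 29.
Compare {P1}: total 37.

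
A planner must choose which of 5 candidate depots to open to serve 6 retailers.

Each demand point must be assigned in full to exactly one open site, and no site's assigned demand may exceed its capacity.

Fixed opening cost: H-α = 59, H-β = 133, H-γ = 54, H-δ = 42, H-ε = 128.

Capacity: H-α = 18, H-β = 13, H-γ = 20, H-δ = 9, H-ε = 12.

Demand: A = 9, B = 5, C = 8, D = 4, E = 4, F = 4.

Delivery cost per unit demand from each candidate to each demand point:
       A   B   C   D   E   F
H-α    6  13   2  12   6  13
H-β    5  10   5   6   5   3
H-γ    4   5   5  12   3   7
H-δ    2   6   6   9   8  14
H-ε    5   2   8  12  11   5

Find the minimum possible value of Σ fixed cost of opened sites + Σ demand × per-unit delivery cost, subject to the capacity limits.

290

Open {H-α, H-γ}; cheapest assignment that respects the capacities:
  H-α (cap 18, load 16): C, D, E — cost 8×2 + 4×12 + 4×6 = 88
  H-γ (cap 20, load 18): A, B, F — cost 9×4 + 5×5 + 4×7 = 89
  Shipping 177, fixed 113 → total 290.
  Any other capacity-feasible assignment to {H-α, H-γ} ships for at least 177.
Compare {H-α, H-γ, H-δ}: its best feasible assignment gives total 302.
Compare {H-β, H-γ, H-δ}: its best feasible assignment gives total 360.
Every other set of open sites that can feasibly serve all demand totals ≥ 302 even under its best assignment. Minimum: 290.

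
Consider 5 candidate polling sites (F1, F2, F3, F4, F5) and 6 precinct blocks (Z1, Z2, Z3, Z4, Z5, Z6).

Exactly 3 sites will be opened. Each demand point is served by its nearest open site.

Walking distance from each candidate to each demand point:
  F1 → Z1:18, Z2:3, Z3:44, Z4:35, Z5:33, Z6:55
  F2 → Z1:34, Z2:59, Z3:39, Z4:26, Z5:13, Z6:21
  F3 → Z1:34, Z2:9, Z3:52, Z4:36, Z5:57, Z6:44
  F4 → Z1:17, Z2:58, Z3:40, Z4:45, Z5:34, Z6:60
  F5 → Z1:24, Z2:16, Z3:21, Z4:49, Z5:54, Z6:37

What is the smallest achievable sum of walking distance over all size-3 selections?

102

Open {F1, F2, F5}.
  Z1→F1 18, Z2→F1 3, Z3→F5 21, Z4→F2 26, Z5→F2 13, Z6→F2 21  ⇒ total 102.
Compare {F2, F3, F5}: total 114.
Compare {F2, F4, F5}: total 114.
No size-3 selection does better; minimum is 102.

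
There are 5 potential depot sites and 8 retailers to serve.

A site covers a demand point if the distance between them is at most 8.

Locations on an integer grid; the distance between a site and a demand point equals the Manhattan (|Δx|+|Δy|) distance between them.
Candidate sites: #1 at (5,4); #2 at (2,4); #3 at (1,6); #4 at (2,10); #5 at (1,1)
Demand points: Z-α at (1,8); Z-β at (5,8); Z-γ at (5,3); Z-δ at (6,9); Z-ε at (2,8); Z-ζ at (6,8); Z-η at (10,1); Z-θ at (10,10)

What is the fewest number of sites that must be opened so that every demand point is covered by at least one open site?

Coverage sets (demand points within 8 of each site):
  #1: {Z-α, Z-β, Z-γ, Z-δ, Z-ε, Z-ζ, Z-η}
  #2: {Z-α, Z-β, Z-γ, Z-ε, Z-ζ}
  #3: {Z-α, Z-β, Z-γ, Z-δ, Z-ε, Z-ζ}
  #4: {Z-α, Z-β, Z-δ, Z-ε, Z-ζ, Z-θ}
  #5: {Z-α, Z-γ, Z-ε}
No single site covers all 8 demand points.
But {#1, #4} covers everything, so the minimum is 2.

2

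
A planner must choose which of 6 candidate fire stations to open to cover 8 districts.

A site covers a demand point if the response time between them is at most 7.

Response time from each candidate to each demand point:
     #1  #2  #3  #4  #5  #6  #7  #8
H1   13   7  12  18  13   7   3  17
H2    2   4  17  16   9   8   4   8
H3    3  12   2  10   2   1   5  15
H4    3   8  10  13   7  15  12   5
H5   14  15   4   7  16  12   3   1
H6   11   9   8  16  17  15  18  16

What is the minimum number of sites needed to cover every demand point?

3

Coverage sets (demand points within 7 of each site):
  H1: {#2, #6, #7}
  H2: {#1, #2, #7}
  H3: {#1, #3, #5, #6, #7}
  H4: {#1, #5, #8}
  H5: {#3, #4, #7, #8}
  H6: {}
No 2 sites suffice: every size-2 union leaves at least one demand point uncovered.
But {H1, H3, H5} covers everything, so the minimum is 3.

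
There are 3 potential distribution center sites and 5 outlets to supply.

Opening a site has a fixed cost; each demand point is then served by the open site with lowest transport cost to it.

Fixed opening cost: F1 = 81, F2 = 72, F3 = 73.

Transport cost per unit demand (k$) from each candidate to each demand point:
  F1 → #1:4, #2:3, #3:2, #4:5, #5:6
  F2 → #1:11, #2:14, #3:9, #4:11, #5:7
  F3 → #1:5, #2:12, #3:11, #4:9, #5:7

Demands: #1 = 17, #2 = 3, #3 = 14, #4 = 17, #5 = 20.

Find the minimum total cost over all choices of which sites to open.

391

Open {F1}: assign each demand point to its cheapest open site.
  #1→F1 17×4=68, #2→F1 3×3=9, #3→F1 14×2=28, #4→F1 17×5=85, #5→F1 20×6=120
  transport cost 310, fixed 81 → total 391.
Compare {F1, F2}: transport cost 310 + fixed 153 = 463.
Compare {F1, F3}: transport cost 310 + fixed 154 = 464.
Compare {F1, F2, F3}: transport cost 310 + fixed 226 = 536.
All other subsets cost ≥ 463. Minimum total cost: 391.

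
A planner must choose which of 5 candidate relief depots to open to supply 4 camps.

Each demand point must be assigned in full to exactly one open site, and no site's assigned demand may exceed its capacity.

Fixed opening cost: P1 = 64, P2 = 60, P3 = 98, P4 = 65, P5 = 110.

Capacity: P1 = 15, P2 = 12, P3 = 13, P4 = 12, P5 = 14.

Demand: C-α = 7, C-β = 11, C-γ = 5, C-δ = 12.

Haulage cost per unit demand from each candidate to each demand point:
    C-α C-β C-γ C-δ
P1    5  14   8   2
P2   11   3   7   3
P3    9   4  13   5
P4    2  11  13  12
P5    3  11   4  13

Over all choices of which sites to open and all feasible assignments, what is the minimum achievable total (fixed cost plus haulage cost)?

Open {P1, P2, P4}; cheapest assignment that respects the capacities:
  P1 (cap 15, load 12): C-δ — cost 12×2 = 24
  P2 (cap 12, load 11): C-β — cost 11×3 = 33
  P4 (cap 12, load 12): C-α, C-γ — cost 7×2 + 5×13 = 79
  Shipping 136, fixed 189 → total 325.
  Any other capacity-feasible assignment to {P1, P2, P4} ships for at least 136.
Compare {P1, P2, P5}: its best feasible assignment gives total 332.
Compare {P1, P3, P4}: its best feasible assignment gives total 374.
Every other set of open sites that can feasibly serve all demand totals ≥ 332 even under its best assignment. Minimum: 325.

325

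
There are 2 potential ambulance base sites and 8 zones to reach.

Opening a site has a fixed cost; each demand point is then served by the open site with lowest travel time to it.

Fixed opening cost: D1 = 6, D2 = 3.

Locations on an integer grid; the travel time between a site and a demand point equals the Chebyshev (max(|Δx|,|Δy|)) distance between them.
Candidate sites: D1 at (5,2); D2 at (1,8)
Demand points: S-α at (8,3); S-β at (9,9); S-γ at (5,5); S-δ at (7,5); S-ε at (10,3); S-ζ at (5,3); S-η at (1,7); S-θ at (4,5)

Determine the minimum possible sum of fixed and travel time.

Open {D1, D2}: assign each demand point to its cheapest open site.
  S-α→D1 3, S-β→D1 7, S-γ→D1 3, S-δ→D1 3, S-ε→D1 5, S-ζ→D1 1, S-η→D2 1, S-θ→D1 3
  travel time 26, fixed 9 → total 35.
Compare {D1}: travel time 30 + fixed 6 = 36.
Compare {D2}: travel time 43 + fixed 3 = 46.

35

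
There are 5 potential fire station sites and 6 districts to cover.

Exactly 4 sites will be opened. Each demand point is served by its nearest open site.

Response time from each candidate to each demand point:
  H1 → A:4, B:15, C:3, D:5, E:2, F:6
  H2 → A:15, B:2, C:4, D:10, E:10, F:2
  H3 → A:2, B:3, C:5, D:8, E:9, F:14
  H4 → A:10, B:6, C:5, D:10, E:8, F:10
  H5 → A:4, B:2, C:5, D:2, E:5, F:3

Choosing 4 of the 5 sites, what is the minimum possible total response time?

13

Open {H1, H2, H3, H5}.
  A→H3 2, B→H2 2, C→H1 3, D→H5 2, E→H1 2, F→H2 2  ⇒ total 13.
Compare {H1, H3, H4, H5}: total 14.
Compare {H1, H2, H4, H5}: total 15.
No size-4 selection does better; minimum is 13.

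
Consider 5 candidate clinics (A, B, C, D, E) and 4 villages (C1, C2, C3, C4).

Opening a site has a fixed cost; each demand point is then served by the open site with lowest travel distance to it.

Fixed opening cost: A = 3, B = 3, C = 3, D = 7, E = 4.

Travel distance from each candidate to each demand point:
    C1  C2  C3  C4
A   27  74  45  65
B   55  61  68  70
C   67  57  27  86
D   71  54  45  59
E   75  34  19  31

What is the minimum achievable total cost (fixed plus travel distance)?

Open {A, E}: assign each demand point to its cheapest open site.
  C1→A 27, C2→E 34, C3→E 19, C4→E 31
  travel distance 111, fixed 7 → total 118.
Compare {A, B, E}: travel distance 111 + fixed 10 = 121.
Compare {A, C, E}: travel distance 111 + fixed 10 = 121.
Compare {A, B, C, E}: travel distance 111 + fixed 13 = 124.
All other subsets cost ≥ 121. Minimum total cost: 118.

118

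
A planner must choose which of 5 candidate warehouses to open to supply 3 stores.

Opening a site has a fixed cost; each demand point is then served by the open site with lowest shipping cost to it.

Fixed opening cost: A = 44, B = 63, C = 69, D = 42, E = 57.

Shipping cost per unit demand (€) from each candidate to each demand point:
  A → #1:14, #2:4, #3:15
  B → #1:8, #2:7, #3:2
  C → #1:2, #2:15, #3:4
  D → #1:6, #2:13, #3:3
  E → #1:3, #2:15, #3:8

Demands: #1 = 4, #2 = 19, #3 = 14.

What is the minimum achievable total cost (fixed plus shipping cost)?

Open {A, D}: assign each demand point to its cheapest open site.
  #1→D 4×6=24, #2→A 19×4=76, #3→D 14×3=42
  shipping cost 142, fixed 86 → total 228.
Compare {A, B}: shipping cost 136 + fixed 107 = 243.
Compare {A, C}: shipping cost 140 + fixed 113 = 253.
Compare {B}: shipping cost 193 + fixed 63 = 256.
All other subsets cost ≥ 243. Minimum total cost: 228.

228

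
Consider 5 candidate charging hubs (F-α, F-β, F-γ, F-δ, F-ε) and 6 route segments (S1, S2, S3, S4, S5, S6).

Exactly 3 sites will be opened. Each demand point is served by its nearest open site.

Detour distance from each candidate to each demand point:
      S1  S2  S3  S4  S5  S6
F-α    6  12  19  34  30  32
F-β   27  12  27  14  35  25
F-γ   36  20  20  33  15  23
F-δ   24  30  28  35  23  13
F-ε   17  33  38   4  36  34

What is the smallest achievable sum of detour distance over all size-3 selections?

77

Open {F-α, F-δ, F-ε}.
  S1→F-α 6, S2→F-α 12, S3→F-α 19, S4→F-ε 4, S5→F-δ 23, S6→F-δ 13  ⇒ total 77.
Compare {F-α, F-γ, F-ε}: total 79.
Compare {F-α, F-β, F-δ}: total 87.
No size-3 selection does better; minimum is 77.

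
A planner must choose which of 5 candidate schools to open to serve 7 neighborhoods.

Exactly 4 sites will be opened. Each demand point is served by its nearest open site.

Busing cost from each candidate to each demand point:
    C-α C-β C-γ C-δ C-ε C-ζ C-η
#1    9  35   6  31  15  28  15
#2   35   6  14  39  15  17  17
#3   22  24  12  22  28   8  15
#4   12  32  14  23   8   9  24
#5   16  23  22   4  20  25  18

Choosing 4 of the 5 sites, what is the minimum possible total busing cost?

Open {#1, #2, #4, #5}.
  C-α→#1 9, C-β→#2 6, C-γ→#1 6, C-δ→#5 4, C-ε→#4 8, C-ζ→#4 9, C-η→#1 15  ⇒ total 57.
Compare {#1, #2, #3, #5}: total 63.
Compare {#2, #3, #4, #5}: total 65.
No size-4 selection does better; minimum is 57.

57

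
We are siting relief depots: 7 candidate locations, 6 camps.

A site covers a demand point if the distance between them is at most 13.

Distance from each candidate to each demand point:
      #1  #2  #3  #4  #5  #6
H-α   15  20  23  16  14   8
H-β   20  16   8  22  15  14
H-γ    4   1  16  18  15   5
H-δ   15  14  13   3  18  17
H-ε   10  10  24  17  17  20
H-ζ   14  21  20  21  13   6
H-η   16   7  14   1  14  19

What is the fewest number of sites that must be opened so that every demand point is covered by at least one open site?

3

Coverage sets (demand points within 13 of each site):
  H-α: {#6}
  H-β: {#3}
  H-γ: {#1, #2, #6}
  H-δ: {#3, #4}
  H-ε: {#1, #2}
  H-ζ: {#5, #6}
  H-η: {#2, #4}
No 2 sites suffice: every size-2 union leaves at least one demand point uncovered.
But {H-γ, H-δ, H-ζ} covers everything, so the minimum is 3.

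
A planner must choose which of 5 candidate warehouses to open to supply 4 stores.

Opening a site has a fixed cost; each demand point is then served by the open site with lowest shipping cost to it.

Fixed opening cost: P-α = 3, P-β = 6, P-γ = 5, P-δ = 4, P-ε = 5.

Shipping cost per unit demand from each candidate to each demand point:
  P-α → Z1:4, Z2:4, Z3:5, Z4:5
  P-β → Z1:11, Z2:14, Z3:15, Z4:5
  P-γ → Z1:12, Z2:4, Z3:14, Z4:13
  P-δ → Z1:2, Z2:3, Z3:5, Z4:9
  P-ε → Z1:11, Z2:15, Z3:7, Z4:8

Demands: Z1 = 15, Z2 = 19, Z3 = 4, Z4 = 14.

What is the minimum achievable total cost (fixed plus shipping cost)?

184

Open {P-α, P-δ}: assign each demand point to its cheapest open site.
  Z1→P-δ 15×2=30, Z2→P-δ 19×3=57, Z3→P-α 4×5=20, Z4→P-α 14×5=70
  shipping cost 177, fixed 7 → total 184.
Compare {P-β, P-δ}: shipping cost 177 + fixed 10 = 187.
Compare {P-α, P-γ, P-δ}: shipping cost 177 + fixed 12 = 189.
Compare {P-α, P-δ, P-ε}: shipping cost 177 + fixed 12 = 189.
All other subsets cost ≥ 187. Minimum total cost: 184.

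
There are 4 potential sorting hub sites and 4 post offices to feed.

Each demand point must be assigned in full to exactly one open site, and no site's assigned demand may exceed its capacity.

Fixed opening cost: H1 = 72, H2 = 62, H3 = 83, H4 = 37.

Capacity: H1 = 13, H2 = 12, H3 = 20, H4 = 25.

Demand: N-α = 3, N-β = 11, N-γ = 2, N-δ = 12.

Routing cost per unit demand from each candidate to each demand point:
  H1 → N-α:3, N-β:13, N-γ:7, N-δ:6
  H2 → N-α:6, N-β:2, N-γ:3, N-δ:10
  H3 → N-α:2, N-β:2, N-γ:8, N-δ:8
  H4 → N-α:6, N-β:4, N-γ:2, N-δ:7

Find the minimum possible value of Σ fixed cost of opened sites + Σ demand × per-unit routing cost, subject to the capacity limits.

Open {H2, H4}; cheapest assignment that respects the capacities:
  H2 (cap 12, load 11): N-β — cost 11×2 = 22
  H4 (cap 25, load 17): N-α, N-γ, N-δ — cost 3×6 + 2×2 + 12×7 = 106
  Shipping 128, fixed 99 → total 227.
  Any other capacity-feasible assignment to {H2, H4} ships for at least 128.
Compare {H3, H4}: its best feasible assignment gives total 236.
Compare {H1, H4}: its best feasible assignment gives total 247.
Every other set of open sites that can feasibly serve all demand totals ≥ 236 even under its best assignment. Minimum: 227.

227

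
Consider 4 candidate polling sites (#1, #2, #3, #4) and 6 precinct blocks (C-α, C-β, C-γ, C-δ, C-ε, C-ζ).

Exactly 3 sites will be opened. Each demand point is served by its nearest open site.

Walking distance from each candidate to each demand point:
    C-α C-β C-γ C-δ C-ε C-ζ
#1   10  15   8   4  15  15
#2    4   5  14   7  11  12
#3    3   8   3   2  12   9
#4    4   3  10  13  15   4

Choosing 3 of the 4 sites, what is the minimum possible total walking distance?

26

Open {#2, #3, #4}.
  C-α→#3 3, C-β→#4 3, C-γ→#3 3, C-δ→#3 2, C-ε→#2 11, C-ζ→#4 4  ⇒ total 26.
Compare {#1, #3, #4}: total 27.
Compare {#1, #2, #3}: total 33.
No size-3 selection does better; minimum is 26.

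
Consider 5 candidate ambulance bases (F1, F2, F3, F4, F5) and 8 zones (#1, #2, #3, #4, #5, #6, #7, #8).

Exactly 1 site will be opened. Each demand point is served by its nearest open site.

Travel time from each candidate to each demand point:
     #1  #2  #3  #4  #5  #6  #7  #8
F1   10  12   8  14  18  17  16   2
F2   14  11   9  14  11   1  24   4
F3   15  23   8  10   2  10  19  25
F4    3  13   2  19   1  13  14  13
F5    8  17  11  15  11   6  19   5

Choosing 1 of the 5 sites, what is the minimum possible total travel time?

Open {F4}.
  #1→F4 3, #2→F4 13, #3→F4 2, #4→F4 19, #5→F4 1, #6→F4 13, #7→F4 14, #8→F4 13  ⇒ total 78.
Compare {F2}: total 88.
Compare {F5}: total 92.
No size-1 selection does better; minimum is 78.

78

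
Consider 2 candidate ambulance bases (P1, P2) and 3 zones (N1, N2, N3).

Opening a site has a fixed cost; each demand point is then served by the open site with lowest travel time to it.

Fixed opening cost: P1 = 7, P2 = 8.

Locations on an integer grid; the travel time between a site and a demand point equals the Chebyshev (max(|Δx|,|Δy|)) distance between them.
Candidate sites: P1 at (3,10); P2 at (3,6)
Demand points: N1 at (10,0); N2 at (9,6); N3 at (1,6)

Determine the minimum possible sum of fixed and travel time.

23

Open {P2}: assign each demand point to its cheapest open site.
  N1→P2 7, N2→P2 6, N3→P2 2
  travel time 15, fixed 8 → total 23.
Compare {P1}: travel time 20 + fixed 7 = 27.
Compare {P1, P2}: travel time 15 + fixed 15 = 30.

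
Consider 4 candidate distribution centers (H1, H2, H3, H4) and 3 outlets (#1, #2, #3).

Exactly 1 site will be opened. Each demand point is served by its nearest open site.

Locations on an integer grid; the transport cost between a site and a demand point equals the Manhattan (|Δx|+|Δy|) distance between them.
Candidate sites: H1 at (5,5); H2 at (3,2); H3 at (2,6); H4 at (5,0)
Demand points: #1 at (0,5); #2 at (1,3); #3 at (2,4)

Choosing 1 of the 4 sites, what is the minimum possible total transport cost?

9

Open {H3}.
  #1→H3 3, #2→H3 4, #3→H3 2  ⇒ total 9.
Compare {H2}: total 12.
Compare {H1}: total 15.
No size-1 selection does better; minimum is 9.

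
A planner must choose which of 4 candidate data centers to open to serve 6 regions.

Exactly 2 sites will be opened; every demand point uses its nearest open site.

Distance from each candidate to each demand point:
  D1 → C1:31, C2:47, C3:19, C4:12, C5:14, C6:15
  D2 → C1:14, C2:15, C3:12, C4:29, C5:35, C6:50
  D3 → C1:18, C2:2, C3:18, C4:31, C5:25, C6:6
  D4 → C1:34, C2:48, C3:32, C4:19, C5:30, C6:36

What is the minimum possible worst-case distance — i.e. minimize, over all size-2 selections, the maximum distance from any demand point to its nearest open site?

15

Open {D1, D2}.
  Farthest demand point is C2 at distance 15 (to D2); all others are ≤ 15.
With {D1, D3} the worst case is 18.
With {D3, D4} the worst case is 25.
No size-2 selection achieves below 15.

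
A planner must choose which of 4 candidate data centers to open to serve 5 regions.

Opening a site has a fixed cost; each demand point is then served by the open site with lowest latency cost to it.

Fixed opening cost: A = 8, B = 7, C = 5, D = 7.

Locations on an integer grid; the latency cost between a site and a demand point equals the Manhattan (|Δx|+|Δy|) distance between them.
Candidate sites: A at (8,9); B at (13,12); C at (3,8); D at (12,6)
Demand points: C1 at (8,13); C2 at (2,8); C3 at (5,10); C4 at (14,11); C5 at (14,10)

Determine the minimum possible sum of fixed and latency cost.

Open {B, C}: assign each demand point to its cheapest open site.
  C1→B 6, C2→C 1, C3→C 4, C4→B 2, C5→B 3
  latency cost 16, fixed 12 → total 28.
Compare {A, B, C}: latency cost 14 + fixed 20 = 34.
Compare {A, B}: latency cost 20 + fixed 15 = 35.
Compare {B, C, D}: latency cost 16 + fixed 19 = 35.
All other subsets cost ≥ 34. Minimum total cost: 28.

28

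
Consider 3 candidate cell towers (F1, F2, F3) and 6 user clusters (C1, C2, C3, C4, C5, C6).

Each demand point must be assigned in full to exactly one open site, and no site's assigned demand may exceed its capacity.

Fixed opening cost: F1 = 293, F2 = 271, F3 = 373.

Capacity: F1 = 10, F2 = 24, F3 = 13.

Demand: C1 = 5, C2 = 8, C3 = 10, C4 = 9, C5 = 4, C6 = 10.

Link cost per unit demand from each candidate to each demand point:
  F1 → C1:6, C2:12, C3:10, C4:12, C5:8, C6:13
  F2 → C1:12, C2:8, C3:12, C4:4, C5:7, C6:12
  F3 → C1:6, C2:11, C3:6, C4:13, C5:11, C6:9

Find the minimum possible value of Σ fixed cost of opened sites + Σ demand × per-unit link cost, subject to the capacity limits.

Open {F1, F2, F3}; cheapest assignment that respects the capacities:
  F1 (cap 10, load 10): C3 — cost 10×10 = 100
  F2 (cap 24, load 23): C4, C5, C6 — cost 9×4 + 4×7 + 10×12 = 184
  F3 (cap 13, load 13): C1, C2 — cost 5×6 + 8×11 = 118
  Shipping 402, fixed 937 → total 1339.
  Any other capacity-feasible assignment to {F1, F2, F3} ships for at least 402.
Total demand is 46 and no other set of sites has combined capacity ≥ 46, so {F1, F2, F3} is the only feasible choice of open sites. Minimum: 1339.

1339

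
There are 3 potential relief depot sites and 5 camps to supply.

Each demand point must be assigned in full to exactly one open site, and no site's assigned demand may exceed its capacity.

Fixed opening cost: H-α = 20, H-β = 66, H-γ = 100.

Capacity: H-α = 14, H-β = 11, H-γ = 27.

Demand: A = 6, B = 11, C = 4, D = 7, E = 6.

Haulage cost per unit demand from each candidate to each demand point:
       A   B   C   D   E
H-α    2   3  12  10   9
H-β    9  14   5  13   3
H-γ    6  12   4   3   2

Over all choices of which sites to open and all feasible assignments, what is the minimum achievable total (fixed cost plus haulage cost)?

238

Open {H-α, H-γ}; cheapest assignment that respects the capacities:
  H-α (cap 14, load 11): B — cost 11×3 = 33
  H-γ (cap 27, load 23): A, C, D, E — cost 6×6 + 4×4 + 7×3 + 6×2 = 85
  Shipping 118, fixed 120 → total 238.
  Any other capacity-feasible assignment to {H-α, H-γ} ships for at least 118.
Compare {H-α, H-β, H-γ}: its best feasible assignment gives total 304.
Compare {H-β, H-γ}: its best feasible assignment gives total 393.
Every other set of open sites that can feasibly serve all demand totals ≥ 304 even under its best assignment. Minimum: 238.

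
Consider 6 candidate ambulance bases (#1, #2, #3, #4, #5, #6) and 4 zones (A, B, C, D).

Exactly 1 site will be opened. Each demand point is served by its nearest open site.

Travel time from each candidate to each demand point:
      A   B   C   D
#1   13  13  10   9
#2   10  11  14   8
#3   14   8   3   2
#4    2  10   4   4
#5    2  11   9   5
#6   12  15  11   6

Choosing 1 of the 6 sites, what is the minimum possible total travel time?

20

Open {#4}.
  A→#4 2, B→#4 10, C→#4 4, D→#4 4  ⇒ total 20.
Compare {#3}: total 27.
Compare {#5}: total 27.
No size-1 selection does better; minimum is 20.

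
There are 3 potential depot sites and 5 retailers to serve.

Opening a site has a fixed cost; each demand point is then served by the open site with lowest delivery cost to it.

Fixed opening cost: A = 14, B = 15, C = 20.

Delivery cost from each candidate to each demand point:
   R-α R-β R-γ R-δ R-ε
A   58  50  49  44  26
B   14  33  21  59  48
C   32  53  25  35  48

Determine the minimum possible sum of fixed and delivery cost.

167

Open {A, B}: assign each demand point to its cheapest open site.
  R-α→B 14, R-β→B 33, R-γ→B 21, R-δ→A 44, R-ε→A 26
  delivery cost 138, fixed 29 → total 167.
Compare {A, B, C}: delivery cost 129 + fixed 49 = 178.
Compare {B, C}: delivery cost 151 + fixed 35 = 186.
Compare {B}: delivery cost 175 + fixed 15 = 190.
All other subsets cost ≥ 178. Minimum total cost: 167.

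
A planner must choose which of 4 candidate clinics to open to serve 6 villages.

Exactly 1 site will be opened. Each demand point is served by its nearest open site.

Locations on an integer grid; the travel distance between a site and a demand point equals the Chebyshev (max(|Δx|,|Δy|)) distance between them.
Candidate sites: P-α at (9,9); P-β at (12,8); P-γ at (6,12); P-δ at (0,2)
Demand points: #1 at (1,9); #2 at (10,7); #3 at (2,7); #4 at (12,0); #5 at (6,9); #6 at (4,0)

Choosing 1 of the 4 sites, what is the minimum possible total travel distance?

Open {P-α}.
  #1→P-α 8, #2→P-α 2, #3→P-α 7, #4→P-α 9, #5→P-α 3, #6→P-α 9  ⇒ total 38.
Compare {P-γ}: total 42.
Compare {P-β}: total 45.
No size-1 selection does better; minimum is 38.

38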